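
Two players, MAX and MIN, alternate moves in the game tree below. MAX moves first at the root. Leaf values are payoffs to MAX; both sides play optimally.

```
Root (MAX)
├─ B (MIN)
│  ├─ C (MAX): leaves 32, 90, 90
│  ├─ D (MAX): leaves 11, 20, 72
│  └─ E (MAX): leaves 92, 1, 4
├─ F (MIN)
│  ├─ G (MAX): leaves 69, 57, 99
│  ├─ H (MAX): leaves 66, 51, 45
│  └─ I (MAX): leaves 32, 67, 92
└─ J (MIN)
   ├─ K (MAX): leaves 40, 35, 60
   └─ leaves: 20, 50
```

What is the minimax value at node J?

20

K: max(40, 35, 60) = 60
J: min(60, 20, 50) = 20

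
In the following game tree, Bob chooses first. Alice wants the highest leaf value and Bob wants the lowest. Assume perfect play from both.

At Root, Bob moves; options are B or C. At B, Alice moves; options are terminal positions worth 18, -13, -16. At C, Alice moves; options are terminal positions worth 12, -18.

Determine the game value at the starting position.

12

B (Alice): max(18, -13, -16) = 18
C (Alice): max(12, -18) = 12
Root (Bob): min(18, 12) = 12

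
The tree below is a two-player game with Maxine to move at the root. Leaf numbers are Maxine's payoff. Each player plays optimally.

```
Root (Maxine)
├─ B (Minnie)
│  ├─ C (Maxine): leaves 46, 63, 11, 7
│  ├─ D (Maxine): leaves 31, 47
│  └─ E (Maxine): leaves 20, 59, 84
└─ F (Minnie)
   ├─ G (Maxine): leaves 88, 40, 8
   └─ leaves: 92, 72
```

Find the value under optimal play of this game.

72

C (Maxine): max(46, 63, 11, 7) = 63
D (Maxine): max(31, 47) = 47
E (Maxine): max(20, 59, 84) = 84
B (Minnie): min(63, 47, 84) = 47
G (Maxine): max(88, 40, 8) = 88
F (Minnie): min(88, 92, 72) = 72
Root (Maxine): max(47, 72) = 72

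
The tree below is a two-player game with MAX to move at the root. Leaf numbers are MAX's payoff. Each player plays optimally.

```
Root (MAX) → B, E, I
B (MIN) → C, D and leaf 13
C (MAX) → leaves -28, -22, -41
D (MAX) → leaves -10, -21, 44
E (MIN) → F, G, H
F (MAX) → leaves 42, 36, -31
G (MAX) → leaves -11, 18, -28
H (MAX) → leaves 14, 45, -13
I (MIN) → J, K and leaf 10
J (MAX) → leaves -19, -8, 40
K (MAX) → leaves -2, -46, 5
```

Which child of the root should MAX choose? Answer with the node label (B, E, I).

E

C (MAX): max(-28, -22, -41) = -22
D (MAX): max(-10, -21, 44) = 44
B (MIN): min(-22, 44, 13) = -22
F (MAX): max(42, 36, -31) = 42
G (MAX): max(-11, 18, -28) = 18
H (MAX): max(14, 45, -13) = 45
E (MIN): min(42, 18, 45) = 18
J (MAX): max(-19, -8, 40) = 40
K (MAX): max(-2, -46, 5) = 5
I (MIN): min(40, 5, 10) = 5
Root (MAX): max(-22, 18, 5) = 18
MAX picks the child with the highest value: E (value 18).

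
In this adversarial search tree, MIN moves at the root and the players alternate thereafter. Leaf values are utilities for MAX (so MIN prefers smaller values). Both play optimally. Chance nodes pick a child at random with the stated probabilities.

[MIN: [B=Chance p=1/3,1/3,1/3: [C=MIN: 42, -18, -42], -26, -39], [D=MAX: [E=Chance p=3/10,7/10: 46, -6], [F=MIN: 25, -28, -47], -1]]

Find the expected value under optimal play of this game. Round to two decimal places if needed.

-35.67

C (MIN): min(42, -18, -42) = -42
B (Chance): 1/3·-42 + 1/3·-26 + 1/3·-39 = -35.67
E (Chance): 3/10·46 + 7/10·-6 = 9.6
F (MIN): min(25, -28, -47) = -47
D (MAX): max(9.6, -47, -1) = 9.6
Root (MIN): min(-35.67, 9.6) = -35.67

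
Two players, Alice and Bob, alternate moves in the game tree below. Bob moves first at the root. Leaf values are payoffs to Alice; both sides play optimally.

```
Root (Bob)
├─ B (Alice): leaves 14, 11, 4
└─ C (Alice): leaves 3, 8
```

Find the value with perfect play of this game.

8

B (Alice): max(14, 11, 4) = 14
C (Alice): max(3, 8) = 8
Root (Bob): min(14, 8) = 8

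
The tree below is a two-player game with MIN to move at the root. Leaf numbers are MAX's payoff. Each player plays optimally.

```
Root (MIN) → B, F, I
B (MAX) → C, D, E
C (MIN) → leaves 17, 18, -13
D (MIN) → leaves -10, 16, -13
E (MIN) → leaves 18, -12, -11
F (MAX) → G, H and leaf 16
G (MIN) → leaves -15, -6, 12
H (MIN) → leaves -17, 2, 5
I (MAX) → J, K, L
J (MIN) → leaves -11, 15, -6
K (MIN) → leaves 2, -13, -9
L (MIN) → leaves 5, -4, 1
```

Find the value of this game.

-12

C (MIN): min(17, 18, -13) = -13
D (MIN): min(-10, 16, -13) = -13
E (MIN): min(18, -12, -11) = -12
B (MAX): max(-13, -13, -12) = -12
G (MIN): min(-15, -6, 12) = -15
H (MIN): min(-17, 2, 5) = -17
F (MAX): max(-15, -17, 16) = 16
J (MIN): min(-11, 15, -6) = -11
K (MIN): min(2, -13, -9) = -13
L (MIN): min(5, -4, 1) = -4
I (MAX): max(-11, -13, -4) = -4
Root (MIN): min(-12, 16, -4) = -12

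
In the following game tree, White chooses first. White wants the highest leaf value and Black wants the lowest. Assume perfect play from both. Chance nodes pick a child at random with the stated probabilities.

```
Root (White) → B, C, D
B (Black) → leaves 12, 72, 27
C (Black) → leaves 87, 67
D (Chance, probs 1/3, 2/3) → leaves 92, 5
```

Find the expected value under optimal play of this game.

67

B (Black): min(12, 72, 27) = 12
C (Black): min(87, 67) = 67
D (Chance): 1/3·92 + 2/3·5 = 34
Root (White): max(12, 67, 34) = 67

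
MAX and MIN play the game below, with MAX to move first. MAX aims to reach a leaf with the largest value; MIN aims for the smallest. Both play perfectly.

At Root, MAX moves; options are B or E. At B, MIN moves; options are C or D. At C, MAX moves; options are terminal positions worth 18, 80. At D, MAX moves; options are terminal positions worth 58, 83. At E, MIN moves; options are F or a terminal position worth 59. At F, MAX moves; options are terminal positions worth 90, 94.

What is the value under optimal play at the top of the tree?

80

C (MAX): max(18, 80) = 80
D (MAX): max(58, 83) = 83
B (MIN): min(80, 83) = 80
F (MAX): max(90, 94) = 94
E (MIN): min(94, 59) = 59
Root (MAX): max(80, 59) = 80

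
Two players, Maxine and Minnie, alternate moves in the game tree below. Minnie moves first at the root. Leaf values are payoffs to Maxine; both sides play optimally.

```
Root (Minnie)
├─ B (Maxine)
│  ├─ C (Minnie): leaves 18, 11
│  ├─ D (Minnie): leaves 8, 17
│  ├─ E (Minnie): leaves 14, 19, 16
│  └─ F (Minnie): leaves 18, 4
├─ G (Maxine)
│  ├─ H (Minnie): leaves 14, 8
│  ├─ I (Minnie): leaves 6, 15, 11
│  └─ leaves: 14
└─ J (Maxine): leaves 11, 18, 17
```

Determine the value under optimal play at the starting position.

C (Minnie): min(18, 11) = 11
D (Minnie): min(8, 17) = 8
E (Minnie): min(14, 19, 16) = 14
F (Minnie): min(18, 4) = 4
B (Maxine): max(11, 8, 14, 4) = 14
H (Minnie): min(14, 8) = 8
I (Minnie): min(6, 15, 11) = 6
G (Maxine): max(8, 6, 14) = 14
J (Maxine): max(11, 18, 17) = 18
Root (Minnie): min(14, 14, 18) = 14

14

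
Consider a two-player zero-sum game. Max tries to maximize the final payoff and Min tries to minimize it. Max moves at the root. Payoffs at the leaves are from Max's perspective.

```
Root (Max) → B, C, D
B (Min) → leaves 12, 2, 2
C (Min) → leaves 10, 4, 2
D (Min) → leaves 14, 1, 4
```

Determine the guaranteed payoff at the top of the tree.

B (Min): min(12, 2, 2) = 2
C (Min): min(10, 4, 2) = 2
D (Min): min(14, 1, 4) = 1
Root (Max): max(2, 2, 1) = 2

2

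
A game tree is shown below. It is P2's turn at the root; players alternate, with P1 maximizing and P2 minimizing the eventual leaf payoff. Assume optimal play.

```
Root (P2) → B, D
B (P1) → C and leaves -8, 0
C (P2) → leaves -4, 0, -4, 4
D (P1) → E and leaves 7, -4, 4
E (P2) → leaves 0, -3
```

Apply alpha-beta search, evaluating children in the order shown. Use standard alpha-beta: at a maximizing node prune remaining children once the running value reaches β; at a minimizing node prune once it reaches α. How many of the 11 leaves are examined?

C [α=-∞,β=+∞]: v=-4
B [α=-∞,β=+∞]: v=0
E [α=-∞,β=0]: v=-3
D [α=-∞,β=0]: v=7 after child 2 ≥ β → β-cutoff, skip 2
Root [α=-∞,β=+∞]: v=0
Leaves evaluated: 9 of 11.

9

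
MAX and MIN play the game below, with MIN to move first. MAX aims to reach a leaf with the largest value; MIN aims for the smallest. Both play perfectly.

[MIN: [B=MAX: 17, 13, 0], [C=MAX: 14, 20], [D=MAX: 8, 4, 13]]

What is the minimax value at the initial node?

13

B (MAX): max(17, 13, 0) = 17
C (MAX): max(14, 20) = 20
D (MAX): max(8, 4, 13) = 13
Root (MIN): min(17, 20, 13) = 13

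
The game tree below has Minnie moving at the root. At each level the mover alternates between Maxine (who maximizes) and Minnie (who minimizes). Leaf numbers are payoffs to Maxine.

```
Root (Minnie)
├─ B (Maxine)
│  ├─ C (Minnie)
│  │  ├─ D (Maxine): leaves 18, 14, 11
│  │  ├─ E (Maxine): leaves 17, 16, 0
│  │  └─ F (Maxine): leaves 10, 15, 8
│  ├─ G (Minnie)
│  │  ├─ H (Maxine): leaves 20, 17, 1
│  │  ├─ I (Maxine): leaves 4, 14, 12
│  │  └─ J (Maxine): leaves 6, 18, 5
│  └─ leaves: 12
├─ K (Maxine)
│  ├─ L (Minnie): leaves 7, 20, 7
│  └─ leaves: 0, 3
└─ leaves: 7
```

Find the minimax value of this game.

D (Maxine): max(18, 14, 11) = 18
E (Maxine): max(17, 16, 0) = 17
F (Maxine): max(10, 15, 8) = 15
C (Minnie): min(18, 17, 15) = 15
H (Maxine): max(20, 17, 1) = 20
I (Maxine): max(4, 14, 12) = 14
J (Maxine): max(6, 18, 5) = 18
G (Minnie): min(20, 14, 18) = 14
B (Maxine): max(15, 14, 12) = 15
L (Minnie): min(7, 20, 7) = 7
K (Maxine): max(7, 0, 3) = 7
Root (Minnie): min(15, 7, 7) = 7

7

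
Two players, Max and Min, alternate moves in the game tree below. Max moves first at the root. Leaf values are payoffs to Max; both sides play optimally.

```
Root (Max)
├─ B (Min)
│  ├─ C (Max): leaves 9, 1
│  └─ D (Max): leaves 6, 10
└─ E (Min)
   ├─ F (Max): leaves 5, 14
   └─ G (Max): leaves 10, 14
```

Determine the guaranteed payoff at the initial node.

14

C (Max): max(9, 1) = 9
D (Max): max(6, 10) = 10
B (Min): min(9, 10) = 9
F (Max): max(5, 14) = 14
G (Max): max(10, 14) = 14
E (Min): min(14, 14) = 14
Root (Max): max(9, 14) = 14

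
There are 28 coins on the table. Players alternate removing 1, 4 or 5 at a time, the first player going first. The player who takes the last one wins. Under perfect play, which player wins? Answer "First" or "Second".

First

Mark each pile size as W (mover wins) or L (mover loses):
i:   0  1  2  3  4  5  6  7  8  9 10 11 12 13 14 15 16 17 18 19 20 21 22 23 24 25 26 27 28
     L  W  L  W  W  W  W  W  L  W  L  W  W  W  W  W  L  W  L  W  W  W  W  W  L  W  L  W  W
Position 28 is W, so the first player wins.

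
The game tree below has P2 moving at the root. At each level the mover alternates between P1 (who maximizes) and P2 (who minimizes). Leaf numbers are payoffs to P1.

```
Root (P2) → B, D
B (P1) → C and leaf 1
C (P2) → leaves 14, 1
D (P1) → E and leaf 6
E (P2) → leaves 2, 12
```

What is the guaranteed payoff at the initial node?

1

C (P2): min(14, 1) = 1
B (P1): max(1, 1) = 1
E (P2): min(2, 12) = 2
D (P1): max(2, 6) = 6
Root (P2): min(1, 6) = 1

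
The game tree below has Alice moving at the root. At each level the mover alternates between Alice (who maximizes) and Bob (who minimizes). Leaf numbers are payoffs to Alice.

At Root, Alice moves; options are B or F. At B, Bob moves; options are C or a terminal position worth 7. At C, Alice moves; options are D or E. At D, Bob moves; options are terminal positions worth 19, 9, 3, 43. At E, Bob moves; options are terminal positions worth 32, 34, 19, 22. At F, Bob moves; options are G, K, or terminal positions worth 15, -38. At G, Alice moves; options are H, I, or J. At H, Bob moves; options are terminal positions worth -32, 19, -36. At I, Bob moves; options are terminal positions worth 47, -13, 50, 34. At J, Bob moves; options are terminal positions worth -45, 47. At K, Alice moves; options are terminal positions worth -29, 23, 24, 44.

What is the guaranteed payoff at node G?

-13

H: min(-32, 19, -36) = -36
I: min(47, -13, 50, 34) = -13
J: min(-45, 47) = -45
G: max(-36, -13, -45) = -13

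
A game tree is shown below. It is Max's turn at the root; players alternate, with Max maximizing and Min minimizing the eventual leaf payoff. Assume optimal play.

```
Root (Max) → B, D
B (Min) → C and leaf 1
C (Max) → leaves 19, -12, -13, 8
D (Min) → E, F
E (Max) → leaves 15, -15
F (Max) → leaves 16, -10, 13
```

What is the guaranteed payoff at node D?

15

E: max(15, -15) = 15
F: max(16, -10, 13) = 16
D: min(15, 16) = 15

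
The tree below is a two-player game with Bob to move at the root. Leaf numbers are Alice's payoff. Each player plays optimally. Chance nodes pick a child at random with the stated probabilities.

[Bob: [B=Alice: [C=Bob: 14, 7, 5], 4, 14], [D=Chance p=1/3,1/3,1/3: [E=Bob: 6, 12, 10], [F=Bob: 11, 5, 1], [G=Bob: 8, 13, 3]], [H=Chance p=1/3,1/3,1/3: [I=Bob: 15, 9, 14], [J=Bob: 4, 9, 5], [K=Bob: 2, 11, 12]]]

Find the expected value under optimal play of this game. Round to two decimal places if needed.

3.33

C (Bob): min(14, 7, 5) = 5
B (Alice): max(5, 4, 14) = 14
E (Bob): min(6, 12, 10) = 6
F (Bob): min(11, 5, 1) = 1
G (Bob): min(8, 13, 3) = 3
D (Chance): 1/3·6 + 1/3·1 + 1/3·3 = 3.33
I (Bob): min(15, 9, 14) = 9
J (Bob): min(4, 9, 5) = 4
K (Bob): min(2, 11, 12) = 2
H (Chance): 1/3·9 + 1/3·4 + 1/3·2 = 5
Root (Bob): min(14, 3.33, 5) = 3.33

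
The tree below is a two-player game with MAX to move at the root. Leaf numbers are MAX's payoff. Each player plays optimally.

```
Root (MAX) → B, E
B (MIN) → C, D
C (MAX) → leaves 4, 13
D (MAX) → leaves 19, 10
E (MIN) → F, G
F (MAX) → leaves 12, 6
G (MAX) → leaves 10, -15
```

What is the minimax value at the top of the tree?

C (MAX): max(4, 13) = 13
D (MAX): max(19, 10) = 19
B (MIN): min(13, 19) = 13
F (MAX): max(12, 6) = 12
G (MAX): max(10, -15) = 10
E (MIN): min(12, 10) = 10
Root (MAX): max(13, 10) = 13

13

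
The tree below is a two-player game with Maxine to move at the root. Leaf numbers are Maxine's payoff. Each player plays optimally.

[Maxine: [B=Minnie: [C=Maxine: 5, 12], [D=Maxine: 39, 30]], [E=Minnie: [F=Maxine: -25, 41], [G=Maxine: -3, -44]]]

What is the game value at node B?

12

C: max(5, 12) = 12
D: max(39, 30) = 39
B: min(12, 39) = 12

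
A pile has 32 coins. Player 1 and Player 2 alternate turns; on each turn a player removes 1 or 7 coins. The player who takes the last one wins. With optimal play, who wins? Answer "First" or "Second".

Second

Mark each pile size as W (mover wins) or L (mover loses):
i:   0  1  2  3  4  5  6  7  8  9 10 11 12 13 14 15 16 17 18 19 20 21 22 23 24 25 26 27 28 29 30 31 32
     L  W  L  W  L  W  L  W  L  W  L  W  L  W  L  W  L  W  L  W  L  W  L  W  L  W  L  W  L  W  L  W  L
Position 32 is L, so the second player wins.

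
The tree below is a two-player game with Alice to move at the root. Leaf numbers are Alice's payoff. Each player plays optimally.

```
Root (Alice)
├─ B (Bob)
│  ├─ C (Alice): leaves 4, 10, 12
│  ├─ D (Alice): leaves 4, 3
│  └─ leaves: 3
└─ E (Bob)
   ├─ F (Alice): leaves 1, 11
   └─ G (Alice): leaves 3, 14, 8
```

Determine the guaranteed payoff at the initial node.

11

C (Alice): max(4, 10, 12) = 12
D (Alice): max(4, 3) = 4
B (Bob): min(12, 4, 3) = 3
F (Alice): max(1, 11) = 11
G (Alice): max(3, 14, 8) = 14
E (Bob): min(11, 14) = 11
Root (Alice): max(3, 11) = 11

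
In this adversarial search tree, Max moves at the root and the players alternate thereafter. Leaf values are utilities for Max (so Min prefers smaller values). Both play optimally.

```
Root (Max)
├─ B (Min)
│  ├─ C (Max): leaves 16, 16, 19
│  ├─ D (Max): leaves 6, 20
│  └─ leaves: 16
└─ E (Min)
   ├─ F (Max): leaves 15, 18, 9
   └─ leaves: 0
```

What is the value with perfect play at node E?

F: max(15, 18, 9) = 18
E: min(18, 0) = 0

0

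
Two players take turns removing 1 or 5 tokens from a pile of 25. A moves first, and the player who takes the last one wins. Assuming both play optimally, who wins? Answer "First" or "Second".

Positions where the player to move wins (W) vs loses (L):
i:   0  1  2  3  4  5  6  7  8  9 10 11 12 13 14 15 16 17 18 19 20 21 22 23 24 25
     L  W  L  W  L  W  L  W  L  W  L  W  L  W  L  W  L  W  L  W  L  W  L  W  L  W
Position 25 is W, so the first player wins.

First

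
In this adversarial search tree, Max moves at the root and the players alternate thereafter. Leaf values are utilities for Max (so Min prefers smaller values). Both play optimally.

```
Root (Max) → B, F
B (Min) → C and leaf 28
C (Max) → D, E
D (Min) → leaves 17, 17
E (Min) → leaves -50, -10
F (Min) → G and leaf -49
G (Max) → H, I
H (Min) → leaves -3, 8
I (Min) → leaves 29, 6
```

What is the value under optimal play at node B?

D: min(17, 17) = 17
E: min(-50, -10) = -50
C: max(17, -50) = 17
B: min(17, 28) = 17

17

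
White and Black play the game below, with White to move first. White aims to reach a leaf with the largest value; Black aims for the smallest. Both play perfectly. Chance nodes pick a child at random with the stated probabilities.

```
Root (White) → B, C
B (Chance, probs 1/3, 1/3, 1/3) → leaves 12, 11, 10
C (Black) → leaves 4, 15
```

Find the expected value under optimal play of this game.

B (Chance): 1/3·12 + 1/3·11 + 1/3·10 = 11
C (Black): min(4, 15) = 4
Root (White): max(11, 4) = 11

11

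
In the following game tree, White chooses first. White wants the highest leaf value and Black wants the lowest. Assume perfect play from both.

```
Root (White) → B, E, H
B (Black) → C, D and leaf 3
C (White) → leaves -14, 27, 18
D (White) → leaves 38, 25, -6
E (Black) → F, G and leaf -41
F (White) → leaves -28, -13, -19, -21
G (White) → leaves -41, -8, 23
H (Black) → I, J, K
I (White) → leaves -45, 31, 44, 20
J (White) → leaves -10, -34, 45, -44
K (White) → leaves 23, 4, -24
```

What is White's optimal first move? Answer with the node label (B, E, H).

H

C (White): max(-14, 27, 18) = 27
D (White): max(38, 25, -6) = 38
B (Black): min(27, 38, 3) = 3
F (White): max(-28, -13, -19, -21) = -13
G (White): max(-41, -8, 23) = 23
E (Black): min(-13, 23, -41) = -41
I (White): max(-45, 31, 44, 20) = 44
J (White): max(-10, -34, 45, -44) = 45
K (White): max(23, 4, -24) = 23
H (Black): min(44, 45, 23) = 23
Root (White): max(3, -41, 23) = 23
White picks the child with the highest value: H (value 23).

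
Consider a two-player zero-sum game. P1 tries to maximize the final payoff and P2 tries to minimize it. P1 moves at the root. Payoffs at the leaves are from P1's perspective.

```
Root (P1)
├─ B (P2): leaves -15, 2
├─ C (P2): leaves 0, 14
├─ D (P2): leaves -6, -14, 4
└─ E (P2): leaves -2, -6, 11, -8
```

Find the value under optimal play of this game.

B (P2): min(-15, 2) = -15
C (P2): min(0, 14) = 0
D (P2): min(-6, -14, 4) = -14
E (P2): min(-2, -6, 11, -8) = -8
Root (P1): max(-15, 0, -14, -8) = 0

0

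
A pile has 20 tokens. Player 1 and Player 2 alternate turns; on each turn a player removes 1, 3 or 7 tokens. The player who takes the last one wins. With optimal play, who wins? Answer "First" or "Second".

Mark each pile size as W (mover wins) or L (mover loses):
i:   0  1  2  3  4  5  6  7  8  9 10 11 12 13 14 15 16 17 18 19 20
     L  W  L  W  L  W  L  W  L  W  L  W  L  W  L  W  L  W  L  W  L
Position 20 is L, so the second player wins.

Second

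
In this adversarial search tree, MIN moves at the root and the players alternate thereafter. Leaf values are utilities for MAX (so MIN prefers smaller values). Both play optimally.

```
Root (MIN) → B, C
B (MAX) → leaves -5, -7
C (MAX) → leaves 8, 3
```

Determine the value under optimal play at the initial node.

-5

B (MAX): max(-5, -7) = -5
C (MAX): max(8, 3) = 8
Root (MIN): min(-5, 8) = -5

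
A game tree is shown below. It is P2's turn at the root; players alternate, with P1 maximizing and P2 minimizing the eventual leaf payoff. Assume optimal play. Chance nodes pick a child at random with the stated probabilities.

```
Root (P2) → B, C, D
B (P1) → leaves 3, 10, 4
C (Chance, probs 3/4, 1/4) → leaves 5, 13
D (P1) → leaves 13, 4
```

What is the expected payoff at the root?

7

B (P1): max(3, 10, 4) = 10
C (Chance): 3/4·5 + 1/4·13 = 7
D (P1): max(13, 4) = 13
Root (P2): min(10, 7, 13) = 7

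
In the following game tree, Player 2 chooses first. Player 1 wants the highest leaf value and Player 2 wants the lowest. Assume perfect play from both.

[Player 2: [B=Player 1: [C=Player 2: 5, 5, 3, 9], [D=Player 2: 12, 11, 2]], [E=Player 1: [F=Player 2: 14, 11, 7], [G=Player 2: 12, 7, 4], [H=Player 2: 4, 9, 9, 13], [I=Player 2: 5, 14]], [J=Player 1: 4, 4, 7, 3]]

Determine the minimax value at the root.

C (Player 2): min(5, 5, 3, 9) = 3
D (Player 2): min(12, 11, 2) = 2
B (Player 1): max(3, 2) = 3
F (Player 2): min(14, 11, 7) = 7
G (Player 2): min(12, 7, 4) = 4
H (Player 2): min(4, 9, 9, 13) = 4
I (Player 2): min(5, 14) = 5
E (Player 1): max(7, 4, 4, 5) = 7
J (Player 1): max(4, 4, 7, 3) = 7
Root (Player 2): min(3, 7, 7) = 3

3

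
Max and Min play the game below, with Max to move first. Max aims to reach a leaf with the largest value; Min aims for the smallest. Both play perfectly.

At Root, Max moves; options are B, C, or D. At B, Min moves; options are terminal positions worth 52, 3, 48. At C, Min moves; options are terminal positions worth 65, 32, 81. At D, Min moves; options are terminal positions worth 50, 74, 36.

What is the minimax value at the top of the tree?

36

B (Min): min(52, 3, 48) = 3
C (Min): min(65, 32, 81) = 32
D (Min): min(50, 74, 36) = 36
Root (Max): max(3, 32, 36) = 36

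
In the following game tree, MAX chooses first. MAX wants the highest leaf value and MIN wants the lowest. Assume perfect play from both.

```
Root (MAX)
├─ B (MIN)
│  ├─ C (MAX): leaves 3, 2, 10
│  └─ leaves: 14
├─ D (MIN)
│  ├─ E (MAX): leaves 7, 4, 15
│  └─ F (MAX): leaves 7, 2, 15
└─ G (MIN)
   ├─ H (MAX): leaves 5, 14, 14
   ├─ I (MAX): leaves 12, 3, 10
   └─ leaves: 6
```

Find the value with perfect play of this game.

C (MAX): max(3, 2, 10) = 10
B (MIN): min(10, 14) = 10
E (MAX): max(7, 4, 15) = 15
F (MAX): max(7, 2, 15) = 15
D (MIN): min(15, 15) = 15
H (MAX): max(5, 14, 14) = 14
I (MAX): max(12, 3, 10) = 12
G (MIN): min(14, 12, 6) = 6
Root (MAX): max(10, 15, 6) = 15

15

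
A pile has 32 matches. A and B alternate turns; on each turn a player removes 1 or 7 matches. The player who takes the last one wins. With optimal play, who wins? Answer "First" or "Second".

Second

Compute winning (W) and losing (L) positions by backward induction:
i:   0  1  2  3  4  5  6  7  8  9 10 11 12 13 14 15 16 17 18 19 20 21 22 23 24 25 26 27 28 29 30 31 32
     L  W  L  W  L  W  L  W  L  W  L  W  L  W  L  W  L  W  L  W  L  W  L  W  L  W  L  W  L  W  L  W  L
Position 32 is L, so the second player wins.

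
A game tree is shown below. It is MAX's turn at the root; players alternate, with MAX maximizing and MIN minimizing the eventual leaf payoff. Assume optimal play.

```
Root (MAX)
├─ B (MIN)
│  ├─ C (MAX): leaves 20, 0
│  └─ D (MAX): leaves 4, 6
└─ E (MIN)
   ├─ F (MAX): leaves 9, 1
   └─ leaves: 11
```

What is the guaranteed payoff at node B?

6

C: max(20, 0) = 20
D: max(4, 6) = 6
B: min(20, 6) = 6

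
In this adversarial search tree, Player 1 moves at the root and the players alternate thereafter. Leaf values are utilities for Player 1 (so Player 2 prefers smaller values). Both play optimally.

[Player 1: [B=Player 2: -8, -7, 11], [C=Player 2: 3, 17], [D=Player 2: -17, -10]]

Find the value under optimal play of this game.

B (Player 2): min(-8, -7, 11) = -8
C (Player 2): min(3, 17) = 3
D (Player 2): min(-17, -10) = -17
Root (Player 1): max(-8, 3, -17) = 3

3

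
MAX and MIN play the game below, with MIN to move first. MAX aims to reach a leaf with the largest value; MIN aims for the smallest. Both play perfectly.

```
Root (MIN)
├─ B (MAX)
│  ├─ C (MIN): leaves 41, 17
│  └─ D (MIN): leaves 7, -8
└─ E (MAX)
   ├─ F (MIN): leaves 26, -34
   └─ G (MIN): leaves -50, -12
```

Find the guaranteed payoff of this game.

C (MIN): min(41, 17) = 17
D (MIN): min(7, -8) = -8
B (MAX): max(17, -8) = 17
F (MIN): min(26, -34) = -34
G (MIN): min(-50, -12) = -50
E (MAX): max(-34, -50) = -34
Root (MIN): min(17, -34) = -34

-34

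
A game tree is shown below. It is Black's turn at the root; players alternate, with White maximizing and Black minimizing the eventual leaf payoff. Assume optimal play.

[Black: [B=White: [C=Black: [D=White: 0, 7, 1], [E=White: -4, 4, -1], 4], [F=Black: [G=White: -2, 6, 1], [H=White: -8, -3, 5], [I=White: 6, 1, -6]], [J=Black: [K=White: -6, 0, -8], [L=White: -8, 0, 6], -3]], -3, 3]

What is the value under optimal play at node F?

G: max(-2, 6, 1) = 6
H: max(-8, -3, 5) = 5
I: max(6, 1, -6) = 6
F: min(6, 5, 6) = 5

5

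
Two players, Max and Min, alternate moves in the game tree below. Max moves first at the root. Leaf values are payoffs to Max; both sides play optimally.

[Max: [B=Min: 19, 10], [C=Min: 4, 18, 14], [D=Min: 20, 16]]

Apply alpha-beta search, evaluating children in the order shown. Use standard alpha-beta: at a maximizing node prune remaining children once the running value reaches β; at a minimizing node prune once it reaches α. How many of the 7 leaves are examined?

5

B [α=-∞,β=+∞]: v=10
C [α=10,β=+∞]: v=4 after child 1 ≤ α → α-cutoff, skip 2
D [α=10,β=+∞]: v=16
Root [α=-∞,β=+∞]: v=16
Leaves evaluated: 5 of 7.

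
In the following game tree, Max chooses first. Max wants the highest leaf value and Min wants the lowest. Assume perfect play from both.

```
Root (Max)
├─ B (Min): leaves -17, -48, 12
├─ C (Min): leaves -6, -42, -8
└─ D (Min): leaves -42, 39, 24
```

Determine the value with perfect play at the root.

B (Min): min(-17, -48, 12) = -48
C (Min): min(-6, -42, -8) = -42
D (Min): min(-42, 39, 24) = -42
Root (Max): max(-48, -42, -42) = -42

-42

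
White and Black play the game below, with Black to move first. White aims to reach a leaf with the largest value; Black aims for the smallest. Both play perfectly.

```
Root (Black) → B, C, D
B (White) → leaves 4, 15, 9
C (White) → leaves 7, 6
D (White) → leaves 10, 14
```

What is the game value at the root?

7

B (White): max(4, 15, 9) = 15
C (White): max(7, 6) = 7
D (White): max(10, 14) = 14
Root (Black): min(15, 7, 14) = 7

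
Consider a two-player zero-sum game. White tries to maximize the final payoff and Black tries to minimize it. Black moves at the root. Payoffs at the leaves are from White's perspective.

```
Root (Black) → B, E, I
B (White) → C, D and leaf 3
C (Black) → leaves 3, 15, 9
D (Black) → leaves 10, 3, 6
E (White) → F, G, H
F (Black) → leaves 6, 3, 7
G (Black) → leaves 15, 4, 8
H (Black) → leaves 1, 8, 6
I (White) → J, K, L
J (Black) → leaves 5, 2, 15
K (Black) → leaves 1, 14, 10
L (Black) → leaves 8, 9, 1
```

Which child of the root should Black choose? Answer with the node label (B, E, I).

I

C (Black): min(3, 15, 9) = 3
D (Black): min(10, 3, 6) = 3
B (White): max(3, 3, 3) = 3
F (Black): min(6, 3, 7) = 3
G (Black): min(15, 4, 8) = 4
H (Black): min(1, 8, 6) = 1
E (White): max(3, 4, 1) = 4
J (Black): min(5, 2, 15) = 2
K (Black): min(1, 14, 10) = 1
L (Black): min(8, 9, 1) = 1
I (White): max(2, 1, 1) = 2
Root (Black): min(3, 4, 2) = 2
Black picks the child with the lowest value: I (value 2).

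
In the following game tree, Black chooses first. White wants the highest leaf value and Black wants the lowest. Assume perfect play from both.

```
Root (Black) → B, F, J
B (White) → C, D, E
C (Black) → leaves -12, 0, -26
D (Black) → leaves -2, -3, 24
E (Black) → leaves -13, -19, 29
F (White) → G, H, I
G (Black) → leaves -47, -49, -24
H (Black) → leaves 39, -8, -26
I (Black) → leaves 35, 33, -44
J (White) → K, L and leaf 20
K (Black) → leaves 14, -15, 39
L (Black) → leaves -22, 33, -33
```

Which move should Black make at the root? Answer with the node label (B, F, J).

F

C (Black): min(-12, 0, -26) = -26
D (Black): min(-2, -3, 24) = -3
E (Black): min(-13, -19, 29) = -19
B (White): max(-26, -3, -19) = -3
G (Black): min(-47, -49, -24) = -49
H (Black): min(39, -8, -26) = -26
I (Black): min(35, 33, -44) = -44
F (White): max(-49, -26, -44) = -26
K (Black): min(14, -15, 39) = -15
L (Black): min(-22, 33, -33) = -33
J (White): max(-15, -33, 20) = 20
Root (Black): min(-3, -26, 20) = -26
Black picks the child with the lowest value: F (value -26).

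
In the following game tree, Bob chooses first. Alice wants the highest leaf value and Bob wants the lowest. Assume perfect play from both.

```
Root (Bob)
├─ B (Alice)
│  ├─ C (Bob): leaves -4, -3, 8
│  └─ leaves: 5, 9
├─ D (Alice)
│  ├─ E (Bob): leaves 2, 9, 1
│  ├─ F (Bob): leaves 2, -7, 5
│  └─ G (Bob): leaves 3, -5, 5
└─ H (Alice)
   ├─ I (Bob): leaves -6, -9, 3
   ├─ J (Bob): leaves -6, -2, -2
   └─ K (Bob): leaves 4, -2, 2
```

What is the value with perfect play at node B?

C: min(-4, -3, 8) = -4
B: max(-4, 5, 9) = 9

9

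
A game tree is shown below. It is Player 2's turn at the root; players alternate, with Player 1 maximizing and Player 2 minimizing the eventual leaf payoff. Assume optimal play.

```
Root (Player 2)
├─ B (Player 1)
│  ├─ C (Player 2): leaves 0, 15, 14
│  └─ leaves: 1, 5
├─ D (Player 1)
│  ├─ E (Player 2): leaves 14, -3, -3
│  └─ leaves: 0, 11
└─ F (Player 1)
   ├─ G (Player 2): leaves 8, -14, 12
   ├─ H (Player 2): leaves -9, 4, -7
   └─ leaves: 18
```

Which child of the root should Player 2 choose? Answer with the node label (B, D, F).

B

C (Player 2): min(0, 15, 14) = 0
B (Player 1): max(0, 1, 5) = 5
E (Player 2): min(14, -3, -3) = -3
D (Player 1): max(-3, 0, 11) = 11
G (Player 2): min(8, -14, 12) = -14
H (Player 2): min(-9, 4, -7) = -9
F (Player 1): max(-14, -9, 18) = 18
Root (Player 2): min(5, 11, 18) = 5
Player 2 picks the child with the lowest value: B (value 5).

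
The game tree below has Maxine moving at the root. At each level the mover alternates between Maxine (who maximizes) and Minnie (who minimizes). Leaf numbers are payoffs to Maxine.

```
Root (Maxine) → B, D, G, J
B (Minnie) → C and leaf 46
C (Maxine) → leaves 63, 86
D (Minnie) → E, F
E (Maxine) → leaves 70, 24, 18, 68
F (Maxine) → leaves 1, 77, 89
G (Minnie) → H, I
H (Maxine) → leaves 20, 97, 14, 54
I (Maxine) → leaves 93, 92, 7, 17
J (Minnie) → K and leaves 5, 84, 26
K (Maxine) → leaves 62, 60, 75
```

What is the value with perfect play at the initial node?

93

C (Maxine): max(63, 86) = 86
B (Minnie): min(86, 46) = 46
E (Maxine): max(70, 24, 18, 68) = 70
F (Maxine): max(1, 77, 89) = 89
D (Minnie): min(70, 89) = 70
H (Maxine): max(20, 97, 14, 54) = 97
I (Maxine): max(93, 92, 7, 17) = 93
G (Minnie): min(97, 93) = 93
K (Maxine): max(62, 60, 75) = 75
J (Minnie): min(75, 5, 84, 26) = 5
Root (Maxine): max(46, 70, 93, 5) = 93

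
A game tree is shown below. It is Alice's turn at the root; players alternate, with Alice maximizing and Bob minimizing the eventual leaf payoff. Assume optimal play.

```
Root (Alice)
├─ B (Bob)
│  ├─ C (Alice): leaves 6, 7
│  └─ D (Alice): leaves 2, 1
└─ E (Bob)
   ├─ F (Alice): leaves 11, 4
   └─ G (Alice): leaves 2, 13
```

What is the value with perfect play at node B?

C: max(6, 7) = 7
D: max(2, 1) = 2
B: min(7, 2) = 2

2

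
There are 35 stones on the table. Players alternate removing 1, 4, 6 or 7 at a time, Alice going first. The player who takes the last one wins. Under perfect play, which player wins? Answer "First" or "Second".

First

Compute winning (W) and losing (L) positions by backward induction:
i:   0  1  2  3  4  5  6  7  8  9 10 11 12 13 14 15 16 17 18 19 20 21 22 23 24 25 26 27 28 29 30 31 32 33 34 35
     L  W  L  W  W  L  W  W  W  W  L  W  W  L  W  L  W  W  L  W  W  W  W  L  W  W  L  W  L  W  W  L  W  W  W  W
Position 35 is W, so the first player wins.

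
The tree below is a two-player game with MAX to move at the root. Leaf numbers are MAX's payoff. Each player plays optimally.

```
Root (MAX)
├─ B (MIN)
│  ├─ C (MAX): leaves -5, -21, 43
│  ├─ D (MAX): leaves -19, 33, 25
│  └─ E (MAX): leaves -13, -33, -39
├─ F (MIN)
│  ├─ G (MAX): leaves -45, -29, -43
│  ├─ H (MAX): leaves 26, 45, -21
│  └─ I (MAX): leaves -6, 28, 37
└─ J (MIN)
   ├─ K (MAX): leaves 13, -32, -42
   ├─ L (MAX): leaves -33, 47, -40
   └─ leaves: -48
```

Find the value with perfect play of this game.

-13

C (MAX): max(-5, -21, 43) = 43
D (MAX): max(-19, 33, 25) = 33
E (MAX): max(-13, -33, -39) = -13
B (MIN): min(43, 33, -13) = -13
G (MAX): max(-45, -29, -43) = -29
H (MAX): max(26, 45, -21) = 45
I (MAX): max(-6, 28, 37) = 37
F (MIN): min(-29, 45, 37) = -29
K (MAX): max(13, -32, -42) = 13
L (MAX): max(-33, 47, -40) = 47
J (MIN): min(13, 47, -48) = -48
Root (MAX): max(-13, -29, -48) = -13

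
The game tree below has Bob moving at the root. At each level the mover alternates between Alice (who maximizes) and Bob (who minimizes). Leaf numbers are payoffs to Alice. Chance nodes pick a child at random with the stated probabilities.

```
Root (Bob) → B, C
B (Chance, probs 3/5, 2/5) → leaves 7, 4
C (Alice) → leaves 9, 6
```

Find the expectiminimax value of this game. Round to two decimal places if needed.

B (Chance): 3/5·7 + 2/5·4 = 5.8
C (Alice): max(9, 6) = 9
Root (Bob): min(5.8, 9) = 5.8

5.8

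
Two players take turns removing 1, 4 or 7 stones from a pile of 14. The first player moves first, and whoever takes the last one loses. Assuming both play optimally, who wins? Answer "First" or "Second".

Second

i:   0  1  2  3  4  5  6  7  8  9 10 11 12 13 14
     W  L  W  L  W  W  L  W  W  L  W  L  W  W  L
Position 14 is L, so the second player wins.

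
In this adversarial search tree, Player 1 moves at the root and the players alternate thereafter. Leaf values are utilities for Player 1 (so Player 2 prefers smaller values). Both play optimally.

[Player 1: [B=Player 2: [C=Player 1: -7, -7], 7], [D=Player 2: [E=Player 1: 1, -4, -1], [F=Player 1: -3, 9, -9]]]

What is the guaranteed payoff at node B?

-7

C: max(-7, -7) = -7
B: min(-7, 7) = -7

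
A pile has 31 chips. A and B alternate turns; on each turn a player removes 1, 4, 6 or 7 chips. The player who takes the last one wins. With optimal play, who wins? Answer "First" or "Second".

Second

W/L table (W = player to move can force a win):
i:   0  1  2  3  4  5  6  7  8  9 10 11 12 13 14 15 16 17 18 19 20 21 22 23 24 25 26 27 28 29 30 31
     L  W  L  W  W  L  W  W  W  W  L  W  W  L  W  L  W  W  L  W  W  W  W  L  W  W  L  W  L  W  W  L
Position 31 is L, so the second player wins.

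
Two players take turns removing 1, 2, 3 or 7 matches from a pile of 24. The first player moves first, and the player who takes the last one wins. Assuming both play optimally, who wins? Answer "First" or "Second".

i:   0  1  2  3  4  5  6  7  8  9 10 11 12 13 14 15 16 17 18 19 20 21 22 23 24
     L  W  W  W  L  W  W  W  L  W  W  W  L  W  W  W  L  W  W  W  L  W  W  W  L
Position 24 is L, so the second player wins.

Second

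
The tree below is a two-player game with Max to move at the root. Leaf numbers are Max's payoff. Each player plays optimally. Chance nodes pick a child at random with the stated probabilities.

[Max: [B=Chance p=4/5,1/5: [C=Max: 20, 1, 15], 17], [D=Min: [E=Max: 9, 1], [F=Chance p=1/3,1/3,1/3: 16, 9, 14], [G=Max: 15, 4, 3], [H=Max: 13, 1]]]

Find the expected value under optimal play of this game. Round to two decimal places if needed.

C (Max): max(20, 1, 15) = 20
B (Chance): 4/5·20 + 1/5·17 = 19.4
E (Max): max(9, 1) = 9
F (Chance): 1/3·16 + 1/3·9 + 1/3·14 = 13
G (Max): max(15, 4, 3) = 15
H (Max): max(13, 1) = 13
D (Min): min(9, 13, 15, 13) = 9
Root (Max): max(19.4, 9) = 19.4

19.4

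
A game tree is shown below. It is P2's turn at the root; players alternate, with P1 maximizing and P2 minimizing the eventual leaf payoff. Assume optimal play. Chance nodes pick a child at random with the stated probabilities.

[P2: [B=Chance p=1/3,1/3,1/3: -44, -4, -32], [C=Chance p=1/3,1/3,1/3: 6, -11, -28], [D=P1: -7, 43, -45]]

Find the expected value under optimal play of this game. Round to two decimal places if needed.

B (Chance): 1/3·-44 + 1/3·-4 + 1/3·-32 = -26.67
C (Chance): 1/3·6 + 1/3·-11 + 1/3·-28 = -11
D (P1): max(-7, 43, -45) = 43
Root (P2): min(-26.67, -11, 43) = -26.67

-26.67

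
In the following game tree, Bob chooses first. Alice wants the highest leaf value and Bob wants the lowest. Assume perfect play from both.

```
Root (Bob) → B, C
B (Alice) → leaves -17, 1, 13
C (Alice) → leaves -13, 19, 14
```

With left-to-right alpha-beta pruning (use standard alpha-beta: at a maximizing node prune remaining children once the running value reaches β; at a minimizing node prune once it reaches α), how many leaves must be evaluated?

B [α=-∞,β=+∞]: v=13
C [α=-∞,β=13]: v=19 after child 2 ≥ β → β-cutoff, skip 1
Root [α=-∞,β=+∞]: v=13
Leaves evaluated: 5 of 6.

5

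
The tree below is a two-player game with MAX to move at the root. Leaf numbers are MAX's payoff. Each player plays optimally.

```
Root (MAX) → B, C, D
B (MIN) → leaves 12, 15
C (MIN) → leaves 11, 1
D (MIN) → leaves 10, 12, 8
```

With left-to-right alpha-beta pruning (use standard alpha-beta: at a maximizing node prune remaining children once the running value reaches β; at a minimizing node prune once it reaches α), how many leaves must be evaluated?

4

B [α=-∞,β=+∞]: v=12
C [α=12,β=+∞]: v=11 after child 1 ≤ α → α-cutoff, skip 1
D [α=12,β=+∞]: v=10 after child 1 ≤ α → α-cutoff, skip 2
Root [α=-∞,β=+∞]: v=12
Leaves evaluated: 4 of 7.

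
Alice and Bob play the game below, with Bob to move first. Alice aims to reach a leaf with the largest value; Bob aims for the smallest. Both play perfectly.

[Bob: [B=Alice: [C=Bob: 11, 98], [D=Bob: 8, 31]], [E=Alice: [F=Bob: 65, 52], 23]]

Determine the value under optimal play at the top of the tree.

11

C (Bob): min(11, 98) = 11
D (Bob): min(8, 31) = 8
B (Alice): max(11, 8) = 11
F (Bob): min(65, 52) = 52
E (Alice): max(52, 23) = 52
Root (Bob): min(11, 52) = 11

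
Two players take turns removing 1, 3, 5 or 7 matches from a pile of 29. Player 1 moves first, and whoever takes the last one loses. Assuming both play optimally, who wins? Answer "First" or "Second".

i:   0  1  2  3  4  5  6  7  8  9 10 11 12 13 14 15 16 17 18 19 20 21 22 23 24 25 26 27 28 29
     W  L  W  L  W  L  W  L  W  L  W  L  W  L  W  L  W  L  W  L  W  L  W  L  W  L  W  L  W  L
Position 29 is L, so the second player wins.

Second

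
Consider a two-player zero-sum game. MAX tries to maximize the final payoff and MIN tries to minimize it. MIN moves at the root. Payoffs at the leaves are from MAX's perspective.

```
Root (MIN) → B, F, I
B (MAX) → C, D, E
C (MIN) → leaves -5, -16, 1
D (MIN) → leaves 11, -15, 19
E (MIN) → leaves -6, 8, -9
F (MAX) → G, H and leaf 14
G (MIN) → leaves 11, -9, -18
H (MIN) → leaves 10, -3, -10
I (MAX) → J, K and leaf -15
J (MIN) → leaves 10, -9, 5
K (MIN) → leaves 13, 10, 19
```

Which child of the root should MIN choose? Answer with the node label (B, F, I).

B

C (MIN): min(-5, -16, 1) = -16
D (MIN): min(11, -15, 19) = -15
E (MIN): min(-6, 8, -9) = -9
B (MAX): max(-16, -15, -9) = -9
G (MIN): min(11, -9, -18) = -18
H (MIN): min(10, -3, -10) = -10
F (MAX): max(-18, -10, 14) = 14
J (MIN): min(10, -9, 5) = -9
K (MIN): min(13, 10, 19) = 10
I (MAX): max(-9, 10, -15) = 10
Root (MIN): min(-9, 14, 10) = -9
MIN picks the child with the lowest value: B (value -9).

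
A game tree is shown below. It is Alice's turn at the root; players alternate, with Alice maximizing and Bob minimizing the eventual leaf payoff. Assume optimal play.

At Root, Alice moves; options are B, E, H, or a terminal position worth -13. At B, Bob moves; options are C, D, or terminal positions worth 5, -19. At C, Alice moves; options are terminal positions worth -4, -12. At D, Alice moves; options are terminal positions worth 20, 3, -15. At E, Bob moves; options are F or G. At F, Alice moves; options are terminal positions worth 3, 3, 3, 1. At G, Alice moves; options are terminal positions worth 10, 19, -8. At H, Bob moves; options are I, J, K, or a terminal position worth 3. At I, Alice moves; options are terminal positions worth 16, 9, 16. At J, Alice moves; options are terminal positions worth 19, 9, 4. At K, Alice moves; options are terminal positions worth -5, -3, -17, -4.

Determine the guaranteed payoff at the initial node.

C (Alice): max(-4, -12) = -4
D (Alice): max(20, 3, -15) = 20
B (Bob): min(-4, 20, 5, -19) = -19
F (Alice): max(3, 3, 3, 1) = 3
G (Alice): max(10, 19, -8) = 19
E (Bob): min(3, 19) = 3
I (Alice): max(16, 9, 16) = 16
J (Alice): max(19, 9, 4) = 19
K (Alice): max(-5, -3, -17, -4) = -3
H (Bob): min(16, 19, -3, 3) = -3
Root (Alice): max(-19, 3, -3, -13) = 3

3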